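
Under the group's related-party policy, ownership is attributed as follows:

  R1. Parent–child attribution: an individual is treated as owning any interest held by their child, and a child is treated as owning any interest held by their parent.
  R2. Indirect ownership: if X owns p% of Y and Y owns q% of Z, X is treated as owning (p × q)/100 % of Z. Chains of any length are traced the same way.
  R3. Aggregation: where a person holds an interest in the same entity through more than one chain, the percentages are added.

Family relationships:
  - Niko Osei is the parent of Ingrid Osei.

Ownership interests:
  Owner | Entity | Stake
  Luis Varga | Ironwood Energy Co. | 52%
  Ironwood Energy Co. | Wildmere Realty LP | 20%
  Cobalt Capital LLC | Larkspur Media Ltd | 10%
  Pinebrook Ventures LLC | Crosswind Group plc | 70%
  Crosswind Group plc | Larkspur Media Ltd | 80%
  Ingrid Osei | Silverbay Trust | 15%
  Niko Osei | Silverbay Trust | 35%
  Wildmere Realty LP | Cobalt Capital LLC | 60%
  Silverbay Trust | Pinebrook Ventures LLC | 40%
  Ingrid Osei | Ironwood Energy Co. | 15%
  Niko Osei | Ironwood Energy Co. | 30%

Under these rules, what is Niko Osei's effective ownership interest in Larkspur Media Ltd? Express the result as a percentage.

11.74%

By parent–child attribution (R1), Niko Osei is treated as also owning Ingrid Osei's interest in Silverbay Trust, giving 35% + 15% = 50%.
By parent–child attribution (R1), Niko Osei is treated as also owning Ingrid Osei's interest in Ironwood Energy Co, giving 30% + 15% = 45%.
Chain via Silverbay Trust → Pinebrook Ventures LLC → Crosswind Group plc (R2): 50% × 40% × 70% × 80% = 11.2% of Larkspur Media Ltd.
Chain via Ironwood Energy Co. → Wildmere Realty LP → Cobalt Capital LLC (R2): 45% × 20% × 60% × 10% = 0.54% of Larkspur Media Ltd.
Aggregating (R3): 11.2% + 0.54% = 11.74%.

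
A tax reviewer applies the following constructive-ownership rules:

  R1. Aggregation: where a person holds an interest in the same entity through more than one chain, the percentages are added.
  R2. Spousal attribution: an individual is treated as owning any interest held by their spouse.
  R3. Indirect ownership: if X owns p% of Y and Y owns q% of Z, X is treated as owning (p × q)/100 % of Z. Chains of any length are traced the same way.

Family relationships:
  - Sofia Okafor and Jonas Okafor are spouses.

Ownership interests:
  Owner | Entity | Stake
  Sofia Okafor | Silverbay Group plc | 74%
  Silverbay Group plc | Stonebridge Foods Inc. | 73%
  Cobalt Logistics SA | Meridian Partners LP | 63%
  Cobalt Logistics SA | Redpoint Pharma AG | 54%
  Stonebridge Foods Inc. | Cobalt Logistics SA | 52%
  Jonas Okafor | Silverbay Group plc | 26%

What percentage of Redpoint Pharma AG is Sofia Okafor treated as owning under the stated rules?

20.4984%

By spousal attribution (R2), Sofia Okafor is treated as also owning Jonas Okafor's interest in Silverbay Group plc, giving 74% + 26% = 100%.
Chain via Silverbay Group plc → Stonebridge Foods Inc. → Cobalt Logistics SA (R3): 100% × 73% × 52% × 54% = 20.4984% of Redpoint Pharma AG.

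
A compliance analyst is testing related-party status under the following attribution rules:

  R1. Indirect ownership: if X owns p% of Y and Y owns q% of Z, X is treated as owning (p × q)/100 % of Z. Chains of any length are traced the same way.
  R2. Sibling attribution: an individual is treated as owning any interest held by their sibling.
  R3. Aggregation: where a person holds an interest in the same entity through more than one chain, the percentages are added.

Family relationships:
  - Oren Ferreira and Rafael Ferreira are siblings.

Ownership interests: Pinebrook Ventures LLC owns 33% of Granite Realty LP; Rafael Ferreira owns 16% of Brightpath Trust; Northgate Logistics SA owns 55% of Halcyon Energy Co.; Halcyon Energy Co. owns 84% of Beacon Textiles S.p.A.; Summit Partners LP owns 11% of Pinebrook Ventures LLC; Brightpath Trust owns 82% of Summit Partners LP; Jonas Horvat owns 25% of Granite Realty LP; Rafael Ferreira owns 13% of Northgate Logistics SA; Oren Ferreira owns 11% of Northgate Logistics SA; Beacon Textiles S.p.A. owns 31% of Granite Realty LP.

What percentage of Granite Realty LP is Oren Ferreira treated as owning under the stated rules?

By sibling attribution (R2), Oren Ferreira is treated as also owning Rafael Ferreira's interest in Northgate Logistics SA, giving 11% + 13% = 24%.
By sibling attribution (R2), Oren Ferreira is treated as owning Rafael Ferreira's 16% interest in Brightpath Trust.
Chain via Northgate Logistics SA → Halcyon Energy Co. → Beacon Textiles S.p.A. (R1): 24% × 55% × 84% × 31% = 3.43728% of Granite Realty LP.
Chain via Brightpath Trust → Summit Partners LP → Pinebrook Ventures LLC (R1): 16% × 82% × 11% × 33% = 0.476256% of Granite Realty LP.
Aggregating (R3): 3.43728% + 0.476256% = 3.913536%.

3.913536%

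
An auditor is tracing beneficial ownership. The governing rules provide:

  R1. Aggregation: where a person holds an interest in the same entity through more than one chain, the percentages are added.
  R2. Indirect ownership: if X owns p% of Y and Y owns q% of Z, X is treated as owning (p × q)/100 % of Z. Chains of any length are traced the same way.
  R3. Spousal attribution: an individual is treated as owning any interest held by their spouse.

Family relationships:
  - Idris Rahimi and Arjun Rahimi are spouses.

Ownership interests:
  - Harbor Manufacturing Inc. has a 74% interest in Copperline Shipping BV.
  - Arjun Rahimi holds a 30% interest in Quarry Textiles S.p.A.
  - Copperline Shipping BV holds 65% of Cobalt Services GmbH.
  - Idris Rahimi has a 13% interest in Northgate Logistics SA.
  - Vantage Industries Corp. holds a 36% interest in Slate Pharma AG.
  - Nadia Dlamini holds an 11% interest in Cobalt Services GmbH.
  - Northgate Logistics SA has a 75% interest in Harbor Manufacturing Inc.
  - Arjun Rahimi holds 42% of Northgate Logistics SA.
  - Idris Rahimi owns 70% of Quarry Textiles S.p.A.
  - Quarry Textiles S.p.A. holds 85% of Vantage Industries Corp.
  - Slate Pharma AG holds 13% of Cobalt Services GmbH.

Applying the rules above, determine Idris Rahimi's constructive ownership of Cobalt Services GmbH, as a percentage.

23.81925%

By spousal attribution (R3), Idris Rahimi is treated as also owning Arjun Rahimi's interest in Northgate Logistics SA, giving 13% + 42% = 55%.
By spousal attribution (R3), Idris Rahimi is treated as also owning Arjun Rahimi's interest in Quarry Textiles S.p.A, giving 70% + 30% = 100%.
Chain via Northgate Logistics SA → Harbor Manufacturing Inc. → Copperline Shipping BV (R2): 55% × 75% × 74% × 65% = 19.84125% of Cobalt Services GmbH.
Chain via Quarry Textiles S.p.A. → Vantage Industries Corp. → Slate Pharma AG (R2): 100% × 85% × 36% × 13% = 3.978% of Cobalt Services GmbH.
Aggregating (R1): 19.84125% + 3.978% = 23.81925%.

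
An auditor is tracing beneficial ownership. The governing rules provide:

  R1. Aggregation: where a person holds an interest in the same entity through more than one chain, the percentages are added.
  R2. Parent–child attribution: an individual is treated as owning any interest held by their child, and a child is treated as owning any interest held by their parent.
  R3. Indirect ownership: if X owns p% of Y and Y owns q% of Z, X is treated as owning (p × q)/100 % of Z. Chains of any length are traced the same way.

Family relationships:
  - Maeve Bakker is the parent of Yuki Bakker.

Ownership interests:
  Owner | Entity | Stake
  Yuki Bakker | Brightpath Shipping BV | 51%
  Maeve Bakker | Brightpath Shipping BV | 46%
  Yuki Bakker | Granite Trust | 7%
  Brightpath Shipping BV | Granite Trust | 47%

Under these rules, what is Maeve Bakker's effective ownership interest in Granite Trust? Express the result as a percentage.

By parent–child attribution (R2), Maeve Bakker is treated as also owning Yuki Bakker's interest in Brightpath Shipping BV, giving 46% + 51% = 97%.
By parent–child attribution (R2), Maeve Bakker is treated as owning Yuki Bakker's 7% interest in Granite Trust.
Chain via Brightpath Shipping BV (R3): 97% × 47% = 45.59% of Granite Trust.
Direct interest in Granite Trust: 7%.
Aggregating (R1): 45.59% + 7% = 52.59%.

52.59%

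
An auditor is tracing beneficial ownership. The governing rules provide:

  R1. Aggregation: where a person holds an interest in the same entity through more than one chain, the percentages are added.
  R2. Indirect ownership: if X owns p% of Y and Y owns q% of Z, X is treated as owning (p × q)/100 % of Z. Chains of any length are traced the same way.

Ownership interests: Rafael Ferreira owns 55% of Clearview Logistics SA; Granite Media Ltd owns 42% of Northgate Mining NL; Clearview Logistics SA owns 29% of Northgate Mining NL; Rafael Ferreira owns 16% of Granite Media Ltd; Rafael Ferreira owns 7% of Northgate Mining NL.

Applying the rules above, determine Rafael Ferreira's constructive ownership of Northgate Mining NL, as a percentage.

Chain via Granite Media Ltd (R2): 16% × 42% = 6.72% of Northgate Mining NL.
Chain via Clearview Logistics SA (R2): 55% × 29% = 15.95% of Northgate Mining NL.
Direct interest in Northgate Mining NL: 7%.
Aggregating (R1): 6.72% + 15.95% + 7% = 29.67%.

29.67%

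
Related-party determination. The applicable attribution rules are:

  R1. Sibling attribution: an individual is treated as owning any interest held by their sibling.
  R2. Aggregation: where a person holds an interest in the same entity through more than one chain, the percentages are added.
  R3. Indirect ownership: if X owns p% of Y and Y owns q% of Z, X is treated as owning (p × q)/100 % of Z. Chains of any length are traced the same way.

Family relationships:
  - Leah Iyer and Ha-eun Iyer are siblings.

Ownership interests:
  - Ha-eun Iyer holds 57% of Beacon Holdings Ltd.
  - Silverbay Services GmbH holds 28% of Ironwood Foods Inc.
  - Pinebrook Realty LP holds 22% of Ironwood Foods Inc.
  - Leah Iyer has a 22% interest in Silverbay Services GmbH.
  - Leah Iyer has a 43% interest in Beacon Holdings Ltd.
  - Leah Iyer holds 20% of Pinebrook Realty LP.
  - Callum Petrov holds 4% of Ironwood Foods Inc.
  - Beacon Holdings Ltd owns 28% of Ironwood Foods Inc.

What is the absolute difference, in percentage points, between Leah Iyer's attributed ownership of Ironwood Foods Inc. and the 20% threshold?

By sibling attribution (R1), Leah Iyer is treated as also owning Ha-eun Iyer's interest in Beacon Holdings Ltd, giving 43% + 57% = 100%.
Chain via Pinebrook Realty LP (R3): 20% × 22% = 4.4% of Ironwood Foods Inc.
Chain via Beacon Holdings Ltd (R3): 100% × 28% = 28% of Ironwood Foods Inc.
Chain via Silverbay Services GmbH (R3): 22% × 28% = 6.16% of Ironwood Foods Inc.
Aggregating (R2): 4.4% + 28% + 6.16% = 38.56%.
38.56% exceeds the 20% threshold by 18.56 percentage points.

18.56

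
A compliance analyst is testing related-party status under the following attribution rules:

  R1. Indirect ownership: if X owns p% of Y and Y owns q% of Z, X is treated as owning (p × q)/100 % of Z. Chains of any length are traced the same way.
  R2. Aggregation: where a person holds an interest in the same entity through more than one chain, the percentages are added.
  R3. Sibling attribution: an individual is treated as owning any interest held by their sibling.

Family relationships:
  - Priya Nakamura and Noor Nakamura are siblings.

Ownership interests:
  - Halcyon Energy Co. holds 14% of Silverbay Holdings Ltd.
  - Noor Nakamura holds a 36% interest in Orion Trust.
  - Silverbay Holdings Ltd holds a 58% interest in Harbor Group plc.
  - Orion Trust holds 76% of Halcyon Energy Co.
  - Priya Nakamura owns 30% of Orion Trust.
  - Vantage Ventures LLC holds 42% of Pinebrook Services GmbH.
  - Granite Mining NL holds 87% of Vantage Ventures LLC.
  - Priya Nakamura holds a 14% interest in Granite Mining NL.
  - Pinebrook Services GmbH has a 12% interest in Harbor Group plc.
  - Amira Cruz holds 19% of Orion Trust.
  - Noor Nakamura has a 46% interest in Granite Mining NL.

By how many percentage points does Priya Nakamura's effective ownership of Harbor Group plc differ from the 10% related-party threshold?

3.296128

By sibling attribution (R3), Priya Nakamura is treated as also owning Noor Nakamura's interest in Orion Trust, giving 30% + 36% = 66%.
By sibling attribution (R3), Priya Nakamura is treated as also owning Noor Nakamura's interest in Granite Mining NL, giving 14% + 46% = 60%.
Chain via Orion Trust → Halcyon Energy Co. → Silverbay Holdings Ltd (R1): 66% × 76% × 14% × 58% = 4.072992% of Harbor Group plc.
Chain via Granite Mining NL → Vantage Ventures LLC → Pinebrook Services GmbH (R1): 60% × 87% × 42% × 12% = 2.63088% of Harbor Group plc.
Aggregating (R2): 4.072992% + 2.63088% = 6.703872%.
6.703872% falls short of the 10% threshold by 3.296128 percentage points.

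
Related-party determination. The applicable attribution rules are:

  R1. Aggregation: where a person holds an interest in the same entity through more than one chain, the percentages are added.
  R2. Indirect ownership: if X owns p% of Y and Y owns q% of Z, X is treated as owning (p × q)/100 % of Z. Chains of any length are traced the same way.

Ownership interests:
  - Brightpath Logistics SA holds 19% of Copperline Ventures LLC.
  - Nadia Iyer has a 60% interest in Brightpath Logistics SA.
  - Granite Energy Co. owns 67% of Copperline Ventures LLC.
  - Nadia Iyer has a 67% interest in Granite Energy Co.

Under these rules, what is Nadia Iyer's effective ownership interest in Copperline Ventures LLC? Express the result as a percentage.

Chain via Brightpath Logistics SA (R2): 60% × 19% = 11.4% of Copperline Ventures LLC.
Chain via Granite Energy Co. (R2): 67% × 67% = 44.89% of Copperline Ventures LLC.
Aggregating (R1): 11.4% + 44.89% = 56.29%.

56.29%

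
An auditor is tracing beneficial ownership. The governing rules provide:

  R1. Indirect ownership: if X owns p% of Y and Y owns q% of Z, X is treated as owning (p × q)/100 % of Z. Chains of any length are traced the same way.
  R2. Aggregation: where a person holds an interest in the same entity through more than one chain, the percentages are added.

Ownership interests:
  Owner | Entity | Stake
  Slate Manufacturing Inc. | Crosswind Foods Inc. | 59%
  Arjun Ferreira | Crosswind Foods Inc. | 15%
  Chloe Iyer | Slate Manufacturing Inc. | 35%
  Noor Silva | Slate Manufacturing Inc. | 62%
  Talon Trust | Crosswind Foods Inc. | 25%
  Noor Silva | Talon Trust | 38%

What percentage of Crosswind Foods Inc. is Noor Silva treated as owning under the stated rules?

Chain via Talon Trust (R1): 38% × 25% = 9.5% of Crosswind Foods Inc.
Chain via Slate Manufacturing Inc. (R1): 62% × 59% = 36.58% of Crosswind Foods Inc.
Aggregating (R2): 9.5% + 36.58% = 46.08%.

46.08%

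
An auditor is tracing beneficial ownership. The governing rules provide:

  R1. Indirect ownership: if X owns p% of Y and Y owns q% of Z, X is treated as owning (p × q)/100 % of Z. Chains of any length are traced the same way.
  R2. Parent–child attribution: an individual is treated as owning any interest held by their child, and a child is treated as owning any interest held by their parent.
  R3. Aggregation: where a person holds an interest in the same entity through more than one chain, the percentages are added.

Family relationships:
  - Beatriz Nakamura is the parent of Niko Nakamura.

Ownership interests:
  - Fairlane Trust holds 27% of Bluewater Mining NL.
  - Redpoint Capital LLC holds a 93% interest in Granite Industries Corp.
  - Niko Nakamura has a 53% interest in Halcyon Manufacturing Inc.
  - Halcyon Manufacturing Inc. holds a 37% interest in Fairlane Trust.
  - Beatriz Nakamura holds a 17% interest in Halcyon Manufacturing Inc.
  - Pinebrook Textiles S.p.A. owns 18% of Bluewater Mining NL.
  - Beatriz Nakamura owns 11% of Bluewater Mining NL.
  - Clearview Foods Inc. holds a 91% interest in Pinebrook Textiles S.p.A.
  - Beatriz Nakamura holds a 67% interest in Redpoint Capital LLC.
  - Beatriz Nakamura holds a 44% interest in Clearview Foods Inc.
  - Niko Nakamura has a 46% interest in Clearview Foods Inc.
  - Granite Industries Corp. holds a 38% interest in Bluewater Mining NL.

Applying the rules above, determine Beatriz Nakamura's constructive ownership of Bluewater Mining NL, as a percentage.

By parent–child attribution (R2), Beatriz Nakamura is treated as also owning Niko Nakamura's interest in Halcyon Manufacturing Inc, giving 17% + 53% = 70%.
By parent–child attribution (R2), Beatriz Nakamura is treated as also owning Niko Nakamura's interest in Clearview Foods Inc, giving 44% + 46% = 90%.
Chain via Redpoint Capital LLC → Granite Industries Corp. (R1): 67% × 93% × 38% = 23.6778% of Bluewater Mining NL.
Chain via Halcyon Manufacturing Inc. → Fairlane Trust (R1): 70% × 37% × 27% = 6.993% of Bluewater Mining NL.
Chain via Clearview Foods Inc. → Pinebrook Textiles S.p.A. (R1): 90% × 91% × 18% = 14.742% of Bluewater Mining NL.
Direct interest in Bluewater Mining NL: 11%.
Aggregating (R3): 23.6778% + 6.993% + 14.742% + 11% = 56.4128%.

56.4128%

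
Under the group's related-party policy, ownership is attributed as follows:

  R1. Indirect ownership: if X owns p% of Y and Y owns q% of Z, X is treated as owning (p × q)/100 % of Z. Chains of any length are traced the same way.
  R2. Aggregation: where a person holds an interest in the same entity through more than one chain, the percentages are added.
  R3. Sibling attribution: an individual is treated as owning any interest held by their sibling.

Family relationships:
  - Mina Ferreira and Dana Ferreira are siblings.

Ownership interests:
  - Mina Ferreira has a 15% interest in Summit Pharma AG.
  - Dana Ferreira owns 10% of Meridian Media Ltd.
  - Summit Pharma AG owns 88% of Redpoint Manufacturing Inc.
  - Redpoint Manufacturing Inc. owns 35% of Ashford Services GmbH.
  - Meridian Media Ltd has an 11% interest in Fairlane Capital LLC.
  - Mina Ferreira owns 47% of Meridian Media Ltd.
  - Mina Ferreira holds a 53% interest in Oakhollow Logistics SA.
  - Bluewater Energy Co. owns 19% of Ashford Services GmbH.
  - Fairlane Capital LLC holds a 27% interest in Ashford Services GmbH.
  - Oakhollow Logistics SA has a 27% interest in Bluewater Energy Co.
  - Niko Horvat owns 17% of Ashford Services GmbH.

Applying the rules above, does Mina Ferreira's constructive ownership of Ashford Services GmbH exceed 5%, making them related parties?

Yes

By sibling attribution (R3), Mina Ferreira is treated as also owning Dana Ferreira's interest in Meridian Media Ltd, giving 47% + 10% = 57%.
Chain via Summit Pharma AG → Redpoint Manufacturing Inc. (R1): 15% × 88% × 35% = 4.62% of Ashford Services GmbH.
Chain via Meridian Media Ltd → Fairlane Capital LLC (R1): 57% × 11% × 27% = 1.6929% of Ashford Services GmbH.
Chain via Oakhollow Logistics SA → Bluewater Energy Co. (R1): 53% × 27% × 19% = 2.7189% of Ashford Services GmbH.
Aggregating (R2): 4.62% + 1.6929% + 2.7189% = 9.0318%.
9.0318% exceeds the 5% threshold, so Mina is a related party to Ashford Services GmbH.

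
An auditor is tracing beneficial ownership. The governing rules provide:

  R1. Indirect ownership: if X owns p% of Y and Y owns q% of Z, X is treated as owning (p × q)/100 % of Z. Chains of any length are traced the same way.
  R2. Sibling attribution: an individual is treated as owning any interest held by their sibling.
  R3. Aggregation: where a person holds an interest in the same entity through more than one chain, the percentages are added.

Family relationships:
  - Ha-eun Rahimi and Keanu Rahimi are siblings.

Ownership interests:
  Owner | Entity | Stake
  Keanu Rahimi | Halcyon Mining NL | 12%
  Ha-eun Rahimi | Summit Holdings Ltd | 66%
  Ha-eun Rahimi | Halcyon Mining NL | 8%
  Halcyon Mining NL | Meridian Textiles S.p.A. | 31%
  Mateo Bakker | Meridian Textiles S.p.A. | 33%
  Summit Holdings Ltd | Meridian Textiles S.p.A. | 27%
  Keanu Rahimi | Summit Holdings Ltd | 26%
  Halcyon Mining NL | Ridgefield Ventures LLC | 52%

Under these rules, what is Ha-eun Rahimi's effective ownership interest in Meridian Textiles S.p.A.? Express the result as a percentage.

By sibling attribution (R2), Ha-eun Rahimi is treated as also owning Keanu Rahimi's interest in Halcyon Mining NL, giving 8% + 12% = 20%.
By sibling attribution (R2), Ha-eun Rahimi is treated as also owning Keanu Rahimi's interest in Summit Holdings Ltd, giving 66% + 26% = 92%.
Chain via Halcyon Mining NL (R1): 20% × 31% = 6.2% of Meridian Textiles S.p.A.
Chain via Summit Holdings Ltd (R1): 92% × 27% = 24.84% of Meridian Textiles S.p.A.
Aggregating (R3): 6.2% + 24.84% = 31.04%.

31.04%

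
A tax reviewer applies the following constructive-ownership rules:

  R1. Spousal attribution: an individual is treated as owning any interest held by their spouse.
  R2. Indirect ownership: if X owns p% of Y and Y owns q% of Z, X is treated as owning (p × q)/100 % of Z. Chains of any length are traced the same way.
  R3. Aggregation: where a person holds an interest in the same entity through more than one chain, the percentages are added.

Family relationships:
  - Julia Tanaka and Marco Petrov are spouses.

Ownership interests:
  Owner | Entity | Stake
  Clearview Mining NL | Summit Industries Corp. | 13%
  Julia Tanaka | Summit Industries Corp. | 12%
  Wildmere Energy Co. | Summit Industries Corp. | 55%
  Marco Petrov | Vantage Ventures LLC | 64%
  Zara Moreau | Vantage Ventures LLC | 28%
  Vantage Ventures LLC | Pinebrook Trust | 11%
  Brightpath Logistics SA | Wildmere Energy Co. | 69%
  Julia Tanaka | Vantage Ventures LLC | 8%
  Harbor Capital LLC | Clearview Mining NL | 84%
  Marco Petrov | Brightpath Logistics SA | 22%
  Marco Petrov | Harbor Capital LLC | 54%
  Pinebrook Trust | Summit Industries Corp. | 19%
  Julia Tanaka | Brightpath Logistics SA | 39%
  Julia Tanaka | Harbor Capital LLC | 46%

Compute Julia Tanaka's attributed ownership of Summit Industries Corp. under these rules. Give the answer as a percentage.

By spousal attribution (R1), Julia Tanaka is treated as also owning Marco Petrov's interest in Harbor Capital LLC, giving 46% + 54% = 100%.
By spousal attribution (R1), Julia Tanaka is treated as also owning Marco Petrov's interest in Vantage Ventures LLC, giving 8% + 64% = 72%.
By spousal attribution (R1), Julia Tanaka is treated as also owning Marco Petrov's interest in Brightpath Logistics SA, giving 39% + 22% = 61%.
Chain via Harbor Capital LLC → Clearview Mining NL (R2): 100% × 84% × 13% = 10.92% of Summit Industries Corp.
Chain via Vantage Ventures LLC → Pinebrook Trust (R2): 72% × 11% × 19% = 1.5048% of Summit Industries Corp.
Chain via Brightpath Logistics SA → Wildmere Energy Co. (R2): 61% × 69% × 55% = 23.1495% of Summit Industries Corp.
Direct interest in Summit Industries Corp: 12%.
Aggregating (R3): 10.92% + 1.5048% + 23.1495% + 12% = 47.5743%.

47.5743%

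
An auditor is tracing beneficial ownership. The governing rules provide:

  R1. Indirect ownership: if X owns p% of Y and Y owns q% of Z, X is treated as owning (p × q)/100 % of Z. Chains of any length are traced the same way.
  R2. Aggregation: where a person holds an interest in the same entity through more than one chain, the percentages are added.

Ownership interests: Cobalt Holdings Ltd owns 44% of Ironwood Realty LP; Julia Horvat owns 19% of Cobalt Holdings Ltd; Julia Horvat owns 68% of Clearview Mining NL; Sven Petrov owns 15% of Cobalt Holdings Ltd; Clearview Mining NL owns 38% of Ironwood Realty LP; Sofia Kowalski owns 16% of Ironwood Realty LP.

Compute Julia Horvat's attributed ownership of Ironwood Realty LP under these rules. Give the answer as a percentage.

Chain via Clearview Mining NL (R1): 68% × 38% = 25.84% of Ironwood Realty LP.
Chain via Cobalt Holdings Ltd (R1): 19% × 44% = 8.36% of Ironwood Realty LP.
Aggregating (R2): 25.84% + 8.36% = 34.2%.

34.2%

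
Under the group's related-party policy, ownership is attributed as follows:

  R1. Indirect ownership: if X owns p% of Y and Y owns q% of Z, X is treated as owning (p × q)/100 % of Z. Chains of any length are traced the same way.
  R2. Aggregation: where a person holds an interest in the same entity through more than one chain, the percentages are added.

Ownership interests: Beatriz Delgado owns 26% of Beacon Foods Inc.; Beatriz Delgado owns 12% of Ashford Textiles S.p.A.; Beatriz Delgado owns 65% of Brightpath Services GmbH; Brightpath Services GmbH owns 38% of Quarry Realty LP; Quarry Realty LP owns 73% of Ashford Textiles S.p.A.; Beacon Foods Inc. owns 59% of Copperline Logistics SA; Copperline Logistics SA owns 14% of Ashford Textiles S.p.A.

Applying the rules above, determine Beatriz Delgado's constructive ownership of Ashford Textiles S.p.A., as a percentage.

Chain via Brightpath Services GmbH → Quarry Realty LP (R1): 65% × 38% × 73% = 18.031% of Ashford Textiles S.p.A.
Chain via Beacon Foods Inc. → Copperline Logistics SA (R1): 26% × 59% × 14% = 2.1476% of Ashford Textiles S.p.A.
Direct interest in Ashford Textiles S.p.A: 12%.
Aggregating (R2): 18.031% + 2.1476% + 12% = 32.1786%.

32.1786%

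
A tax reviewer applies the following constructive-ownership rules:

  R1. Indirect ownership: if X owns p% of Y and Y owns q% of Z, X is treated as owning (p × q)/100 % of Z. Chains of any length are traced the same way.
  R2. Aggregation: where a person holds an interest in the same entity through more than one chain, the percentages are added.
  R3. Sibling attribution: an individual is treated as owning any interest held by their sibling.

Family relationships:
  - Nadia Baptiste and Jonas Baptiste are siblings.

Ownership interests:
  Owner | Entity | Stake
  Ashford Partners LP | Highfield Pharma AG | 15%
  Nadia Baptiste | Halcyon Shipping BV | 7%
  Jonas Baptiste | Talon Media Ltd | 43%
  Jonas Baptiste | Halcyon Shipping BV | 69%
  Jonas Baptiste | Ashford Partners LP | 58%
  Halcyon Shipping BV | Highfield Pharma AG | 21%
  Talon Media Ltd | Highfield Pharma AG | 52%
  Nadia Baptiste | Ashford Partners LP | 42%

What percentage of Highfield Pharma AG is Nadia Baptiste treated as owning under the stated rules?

53.32%

By sibling attribution (R3), Nadia Baptiste is treated as also owning Jonas Baptiste's interest in Ashford Partners LP, giving 42% + 58% = 100%.
By sibling attribution (R3), Nadia Baptiste is treated as also owning Jonas Baptiste's interest in Halcyon Shipping BV, giving 7% + 69% = 76%.
By sibling attribution (R3), Nadia Baptiste is treated as owning Jonas Baptiste's 43% interest in Talon Media Ltd.
Chain via Ashford Partners LP (R1): 100% × 15% = 15% of Highfield Pharma AG.
Chain via Halcyon Shipping BV (R1): 76% × 21% = 15.96% of Highfield Pharma AG.
Chain via Talon Media Ltd (R1): 43% × 52% = 22.36% of Highfield Pharma AG.
Aggregating (R2): 15% + 15.96% + 22.36% = 53.32%.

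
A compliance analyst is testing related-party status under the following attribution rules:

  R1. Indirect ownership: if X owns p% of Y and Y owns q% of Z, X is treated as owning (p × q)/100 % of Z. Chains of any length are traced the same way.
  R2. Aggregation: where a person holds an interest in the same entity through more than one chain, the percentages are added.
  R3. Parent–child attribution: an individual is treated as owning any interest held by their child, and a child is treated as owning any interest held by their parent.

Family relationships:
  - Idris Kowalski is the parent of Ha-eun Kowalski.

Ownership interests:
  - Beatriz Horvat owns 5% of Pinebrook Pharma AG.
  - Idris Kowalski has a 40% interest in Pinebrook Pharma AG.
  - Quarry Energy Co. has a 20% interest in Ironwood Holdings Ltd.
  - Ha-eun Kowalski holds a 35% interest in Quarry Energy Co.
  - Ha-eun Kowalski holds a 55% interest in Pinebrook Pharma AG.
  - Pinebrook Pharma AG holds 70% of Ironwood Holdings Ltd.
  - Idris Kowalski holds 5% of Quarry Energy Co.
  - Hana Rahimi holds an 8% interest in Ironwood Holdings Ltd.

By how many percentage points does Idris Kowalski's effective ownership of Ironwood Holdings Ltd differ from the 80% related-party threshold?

5.5

By parent–child attribution (R3), Idris Kowalski is treated as also owning Ha-eun Kowalski's interest in Pinebrook Pharma AG, giving 40% + 55% = 95%.
By parent–child attribution (R3), Idris Kowalski is treated as also owning Ha-eun Kowalski's interest in Quarry Energy Co, giving 5% + 35% = 40%.
Chain via Pinebrook Pharma AG (R1): 95% × 70% = 66.5% of Ironwood Holdings Ltd.
Chain via Quarry Energy Co. (R1): 40% × 20% = 8% of Ironwood Holdings Ltd.
Aggregating (R2): 66.5% + 8% = 74.5%.
74.5% falls short of the 80% threshold by 5.5 percentage points.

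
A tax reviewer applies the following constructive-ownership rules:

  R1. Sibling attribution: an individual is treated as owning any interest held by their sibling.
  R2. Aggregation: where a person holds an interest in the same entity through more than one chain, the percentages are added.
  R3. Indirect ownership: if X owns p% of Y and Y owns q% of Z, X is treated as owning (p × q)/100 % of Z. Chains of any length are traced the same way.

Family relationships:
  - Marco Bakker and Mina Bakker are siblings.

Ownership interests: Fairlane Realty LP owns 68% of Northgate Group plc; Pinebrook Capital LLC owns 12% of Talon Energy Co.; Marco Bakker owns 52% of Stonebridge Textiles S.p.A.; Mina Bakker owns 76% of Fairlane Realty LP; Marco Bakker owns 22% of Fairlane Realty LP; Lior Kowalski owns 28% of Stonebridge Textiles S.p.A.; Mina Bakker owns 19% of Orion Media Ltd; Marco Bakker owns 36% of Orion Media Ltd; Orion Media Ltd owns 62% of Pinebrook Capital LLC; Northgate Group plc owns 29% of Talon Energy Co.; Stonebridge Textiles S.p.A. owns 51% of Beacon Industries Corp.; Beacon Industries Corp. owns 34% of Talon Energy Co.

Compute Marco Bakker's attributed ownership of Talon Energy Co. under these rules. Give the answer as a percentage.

By sibling attribution (R1), Marco Bakker is treated as also owning Mina Bakker's interest in Fairlane Realty LP, giving 22% + 76% = 98%.
By sibling attribution (R1), Marco Bakker is treated as also owning Mina Bakker's interest in Orion Media Ltd, giving 36% + 19% = 55%.
Chain via Fairlane Realty LP → Northgate Group plc (R3): 98% × 68% × 29% = 19.3256% of Talon Energy Co.
Chain via Stonebridge Textiles S.p.A. → Beacon Industries Corp. (R3): 52% × 51% × 34% = 9.0168% of Talon Energy Co.
Chain via Orion Media Ltd → Pinebrook Capital LLC (R3): 55% × 62% × 12% = 4.092% of Talon Energy Co.
Aggregating (R2): 19.3256% + 9.0168% + 4.092% = 32.4344%.

32.4344%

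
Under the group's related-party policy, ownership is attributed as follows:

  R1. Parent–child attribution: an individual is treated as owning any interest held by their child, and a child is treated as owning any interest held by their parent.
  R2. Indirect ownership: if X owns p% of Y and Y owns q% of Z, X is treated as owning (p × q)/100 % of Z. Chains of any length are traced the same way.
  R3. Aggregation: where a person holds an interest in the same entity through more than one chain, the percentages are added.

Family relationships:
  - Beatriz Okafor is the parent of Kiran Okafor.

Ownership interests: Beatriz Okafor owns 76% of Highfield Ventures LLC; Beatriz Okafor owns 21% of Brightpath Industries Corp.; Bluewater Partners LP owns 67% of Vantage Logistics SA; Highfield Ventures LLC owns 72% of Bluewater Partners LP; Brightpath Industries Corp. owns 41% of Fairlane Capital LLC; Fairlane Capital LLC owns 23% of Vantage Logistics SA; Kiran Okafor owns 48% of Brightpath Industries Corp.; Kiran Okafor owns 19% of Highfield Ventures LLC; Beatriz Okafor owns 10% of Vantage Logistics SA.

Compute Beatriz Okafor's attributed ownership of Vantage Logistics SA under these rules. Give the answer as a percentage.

By parent–child attribution (R1), Beatriz Okafor is treated as also owning Kiran Okafor's interest in Highfield Ventures LLC, giving 76% + 19% = 95%.
By parent–child attribution (R1), Beatriz Okafor is treated as also owning Kiran Okafor's interest in Brightpath Industries Corp, giving 21% + 48% = 69%.
Chain via Highfield Ventures LLC → Bluewater Partners LP (R2): 95% × 72% × 67% = 45.828% of Vantage Logistics SA.
Chain via Brightpath Industries Corp. → Fairlane Capital LLC (R2): 69% × 41% × 23% = 6.5067% of Vantage Logistics SA.
Direct interest in Vantage Logistics SA: 10%.
Aggregating (R3): 45.828% + 6.5067% + 10% = 62.3347%.

62.3347%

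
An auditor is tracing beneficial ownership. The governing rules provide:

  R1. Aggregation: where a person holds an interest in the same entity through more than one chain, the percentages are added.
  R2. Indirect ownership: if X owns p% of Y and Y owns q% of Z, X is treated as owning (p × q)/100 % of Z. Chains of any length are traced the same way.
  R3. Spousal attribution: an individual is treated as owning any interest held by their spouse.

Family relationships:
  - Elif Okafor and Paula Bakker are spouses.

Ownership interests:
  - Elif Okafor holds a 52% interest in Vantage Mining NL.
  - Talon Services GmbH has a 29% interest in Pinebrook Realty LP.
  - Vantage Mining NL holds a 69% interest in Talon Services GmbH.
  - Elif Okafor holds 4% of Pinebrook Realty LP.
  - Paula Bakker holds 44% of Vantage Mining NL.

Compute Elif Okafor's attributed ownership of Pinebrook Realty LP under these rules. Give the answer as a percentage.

By spousal attribution (R3), Elif Okafor is treated as also owning Paula Bakker's interest in Vantage Mining NL, giving 52% + 44% = 96%.
Chain via Vantage Mining NL → Talon Services GmbH (R2): 96% × 69% × 29% = 19.2096% of Pinebrook Realty LP.
Direct interest in Pinebrook Realty LP: 4%.
Aggregating (R1): 19.2096% + 4% = 23.2096%.

23.2096%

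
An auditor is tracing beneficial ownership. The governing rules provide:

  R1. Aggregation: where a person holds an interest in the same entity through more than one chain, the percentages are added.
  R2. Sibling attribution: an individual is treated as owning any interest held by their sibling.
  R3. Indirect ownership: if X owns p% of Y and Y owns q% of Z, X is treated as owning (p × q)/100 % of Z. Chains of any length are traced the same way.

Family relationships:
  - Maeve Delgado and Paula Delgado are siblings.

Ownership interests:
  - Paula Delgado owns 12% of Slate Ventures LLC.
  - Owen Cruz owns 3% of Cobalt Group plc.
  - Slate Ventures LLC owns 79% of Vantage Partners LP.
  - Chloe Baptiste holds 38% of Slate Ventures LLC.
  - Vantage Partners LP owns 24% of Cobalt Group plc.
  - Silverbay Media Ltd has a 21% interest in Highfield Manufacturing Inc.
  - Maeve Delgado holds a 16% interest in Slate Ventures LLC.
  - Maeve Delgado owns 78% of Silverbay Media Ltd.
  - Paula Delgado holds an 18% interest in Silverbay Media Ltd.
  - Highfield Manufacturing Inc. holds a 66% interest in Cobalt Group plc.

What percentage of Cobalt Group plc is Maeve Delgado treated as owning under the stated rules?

By sibling attribution (R2), Maeve Delgado is treated as also owning Paula Delgado's interest in Slate Ventures LLC, giving 16% + 12% = 28%.
By sibling attribution (R2), Maeve Delgado is treated as also owning Paula Delgado's interest in Silverbay Media Ltd, giving 78% + 18% = 96%.
Chain via Slate Ventures LLC → Vantage Partners LP (R3): 28% × 79% × 24% = 5.3088% of Cobalt Group plc.
Chain via Silverbay Media Ltd → Highfield Manufacturing Inc. (R3): 96% × 21% × 66% = 13.3056% of Cobalt Group plc.
Aggregating (R1): 5.3088% + 13.3056% = 18.6144%.

18.6144%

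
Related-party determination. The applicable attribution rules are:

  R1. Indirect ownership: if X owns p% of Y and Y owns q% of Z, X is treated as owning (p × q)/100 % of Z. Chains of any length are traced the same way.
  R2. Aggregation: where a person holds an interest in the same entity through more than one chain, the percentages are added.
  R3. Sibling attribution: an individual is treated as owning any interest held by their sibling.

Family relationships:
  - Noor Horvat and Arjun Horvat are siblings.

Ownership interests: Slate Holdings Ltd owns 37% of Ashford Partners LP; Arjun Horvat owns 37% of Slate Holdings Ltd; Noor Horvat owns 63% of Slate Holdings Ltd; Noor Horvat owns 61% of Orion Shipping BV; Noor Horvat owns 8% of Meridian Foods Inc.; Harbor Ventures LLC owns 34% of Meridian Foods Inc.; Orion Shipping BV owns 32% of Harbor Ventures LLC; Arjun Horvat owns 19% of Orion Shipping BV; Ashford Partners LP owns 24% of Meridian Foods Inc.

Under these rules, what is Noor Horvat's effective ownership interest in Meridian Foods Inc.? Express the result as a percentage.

25.584%

By sibling attribution (R3), Noor Horvat is treated as also owning Arjun Horvat's interest in Orion Shipping BV, giving 61% + 19% = 80%.
By sibling attribution (R3), Noor Horvat is treated as also owning Arjun Horvat's interest in Slate Holdings Ltd, giving 63% + 37% = 100%.
Chain via Orion Shipping BV → Harbor Ventures LLC (R1): 80% × 32% × 34% = 8.704% of Meridian Foods Inc.
Chain via Slate Holdings Ltd → Ashford Partners LP (R1): 100% × 37% × 24% = 8.88% of Meridian Foods Inc.
Direct interest in Meridian Foods Inc: 8%.
Aggregating (R2): 8.704% + 8.88% + 8% = 25.584%.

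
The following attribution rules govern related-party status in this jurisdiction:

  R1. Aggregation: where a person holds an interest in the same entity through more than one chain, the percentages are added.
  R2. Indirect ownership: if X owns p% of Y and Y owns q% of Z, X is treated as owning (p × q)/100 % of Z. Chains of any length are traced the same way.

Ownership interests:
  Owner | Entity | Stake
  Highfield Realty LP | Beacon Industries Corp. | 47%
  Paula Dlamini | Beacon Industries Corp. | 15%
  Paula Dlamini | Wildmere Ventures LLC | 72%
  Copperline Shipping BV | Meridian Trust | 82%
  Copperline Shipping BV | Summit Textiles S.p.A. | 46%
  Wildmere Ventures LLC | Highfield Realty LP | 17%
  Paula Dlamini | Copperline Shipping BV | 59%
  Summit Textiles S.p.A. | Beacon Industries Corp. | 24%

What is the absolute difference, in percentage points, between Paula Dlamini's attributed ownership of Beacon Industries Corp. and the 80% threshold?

Chain via Wildmere Ventures LLC → Highfield Realty LP (R2): 72% × 17% × 47% = 5.7528% of Beacon Industries Corp.
Chain via Copperline Shipping BV → Summit Textiles S.p.A. (R2): 59% × 46% × 24% = 6.5136% of Beacon Industries Corp.
Direct interest in Beacon Industries Corp: 15%.
Aggregating (R1): 5.7528% + 6.5136% + 15% = 27.2664%.
27.2664% falls short of the 80% threshold by 52.7336 percentage points.

52.7336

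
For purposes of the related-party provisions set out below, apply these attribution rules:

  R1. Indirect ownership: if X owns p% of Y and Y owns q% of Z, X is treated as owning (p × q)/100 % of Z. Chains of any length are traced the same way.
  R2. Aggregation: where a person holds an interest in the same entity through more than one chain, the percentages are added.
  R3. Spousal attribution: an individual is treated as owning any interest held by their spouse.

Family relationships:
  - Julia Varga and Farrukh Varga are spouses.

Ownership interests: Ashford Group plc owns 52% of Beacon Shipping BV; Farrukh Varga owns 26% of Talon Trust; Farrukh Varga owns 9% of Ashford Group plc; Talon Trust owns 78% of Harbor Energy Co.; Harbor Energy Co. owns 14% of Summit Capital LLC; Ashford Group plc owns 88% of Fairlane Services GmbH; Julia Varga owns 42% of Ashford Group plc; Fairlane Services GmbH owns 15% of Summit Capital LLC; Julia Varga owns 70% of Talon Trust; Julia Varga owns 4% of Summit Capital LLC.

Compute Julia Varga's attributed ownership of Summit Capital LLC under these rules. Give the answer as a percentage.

21.2152%

By spousal attribution (R3), Julia Varga is treated as also owning Farrukh Varga's interest in Ashford Group plc, giving 42% + 9% = 51%.
By spousal attribution (R3), Julia Varga is treated as also owning Farrukh Varga's interest in Talon Trust, giving 70% + 26% = 96%.
Chain via Ashford Group plc → Fairlane Services GmbH (R1): 51% × 88% × 15% = 6.732% of Summit Capital LLC.
Chain via Talon Trust → Harbor Energy Co. (R1): 96% × 78% × 14% = 10.4832% of Summit Capital LLC.
Direct interest in Summit Capital LLC: 4%.
Aggregating (R2): 6.732% + 10.4832% + 4% = 21.2152%.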